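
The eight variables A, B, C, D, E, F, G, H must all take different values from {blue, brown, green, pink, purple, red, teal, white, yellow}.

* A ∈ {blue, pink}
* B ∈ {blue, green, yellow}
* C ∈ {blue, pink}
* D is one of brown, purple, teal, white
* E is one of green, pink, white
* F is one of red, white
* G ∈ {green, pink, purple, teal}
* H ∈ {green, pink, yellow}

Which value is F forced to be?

red

A and C between them cover only {blue, pink} — a naked pair. Remove those values from B, E, G, H.
B and H between them cover only {green, yellow} — a naked pair. Remove those values from E, G.
That leaves E = white. Eliminate white elsewhere: D, F.
So F = red.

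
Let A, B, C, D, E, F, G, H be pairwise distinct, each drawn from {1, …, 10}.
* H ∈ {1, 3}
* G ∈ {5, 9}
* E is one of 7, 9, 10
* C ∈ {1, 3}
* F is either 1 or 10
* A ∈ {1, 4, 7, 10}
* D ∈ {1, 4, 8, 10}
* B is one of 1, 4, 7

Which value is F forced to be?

10

The 8 variables together cover exactly {1, 3, 4, 5, 7, 8, 9, 10} — 8 values for 8 variables — and 5 appears only in G's list, so G = 5.
The 7 still-open variables draw from only 7 values {1, 3, 4, 7, 8, 9, 10}, so each is used; only D can be 8, hence D = 8.
Among the 6 still-open variables, 9 fits only E (and all 6 values in {1, 3, 4, 7, 9, 10} must be used), so E = 9.
C and H share exactly the 2 values {1, 3}; by pigeonhole those values go to them, so strike 1, 3 from A, B, F.
So F = 10.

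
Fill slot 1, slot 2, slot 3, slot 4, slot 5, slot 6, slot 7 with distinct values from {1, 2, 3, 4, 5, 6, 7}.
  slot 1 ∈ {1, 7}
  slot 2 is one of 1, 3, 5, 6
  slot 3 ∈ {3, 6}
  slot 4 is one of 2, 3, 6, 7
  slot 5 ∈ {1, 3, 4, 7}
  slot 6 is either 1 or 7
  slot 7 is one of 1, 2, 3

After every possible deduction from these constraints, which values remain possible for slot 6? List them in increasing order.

The 7 variables draw from only 7 values {1, 2, 3, 4, 5, 6, 7}, so each is used; only slot 5 can be 4, hence slot 5 = 4.
The 6 still-open variables together cover exactly {1, 2, 3, 5, 6, 7} — 6 values for 6 variables — and 5 appears only in slot 2's list, so slot 2 = 5.
The 2 variables slot 1 and slot 6 are confined to {1, 7}, which locks those values in; drop them from slot 4, slot 7.
No further eliminations apply; slot 6 can still be any of 1, 7.

1, 7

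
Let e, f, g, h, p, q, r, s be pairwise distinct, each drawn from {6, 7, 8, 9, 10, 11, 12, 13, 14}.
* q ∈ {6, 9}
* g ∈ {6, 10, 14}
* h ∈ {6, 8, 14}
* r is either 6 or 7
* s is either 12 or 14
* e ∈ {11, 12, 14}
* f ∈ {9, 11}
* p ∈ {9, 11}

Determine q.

The 8 variables together cover exactly {6, 7, 8, 9, 10, 11, 12, 14} — 8 values for 8 variables — and 7 appears only in r's list, so r = 7.
The 7 still-open variables draw from only 7 values {6, 8, 9, 10, 11, 12, 14}, so each is used; only h can be 8, hence h = 8.
The 6 still-open variables together cover exactly {6, 9, 10, 11, 12, 14} — 6 values for 6 variables — and 10 appears only in g's list, so g = 10.
The 5 still-open variables draw from only 5 values {6, 9, 11, 12, 14}, so each is used; only q can be 6, hence q = 6.

6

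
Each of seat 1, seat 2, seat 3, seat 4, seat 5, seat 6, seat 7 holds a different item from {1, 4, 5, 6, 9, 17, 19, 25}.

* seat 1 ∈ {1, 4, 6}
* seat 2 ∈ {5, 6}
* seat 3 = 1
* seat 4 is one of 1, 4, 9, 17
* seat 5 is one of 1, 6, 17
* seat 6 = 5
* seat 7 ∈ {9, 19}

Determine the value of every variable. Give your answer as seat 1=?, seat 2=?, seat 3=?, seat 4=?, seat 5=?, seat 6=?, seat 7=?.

seat 3 has just one choice, so seat 3 = 1. So seat 1, seat 4, seat 5 can't be 1.
seat 6's domain is down to {5}, so seat 6 = 5. Eliminate 5 elsewhere: seat 2.
seat 2 must be 6 (only option left). Eliminate 6 elsewhere: seat 1, seat 5.
That leaves seat 5 = 17. Eliminate 17 elsewhere: seat 4.
seat 1 has just one choice, so seat 1 = 4. Remove 4 from seat 4.
seat 4 must be 9 (only option left). Strike 9 from seat 7.
seat 7 has just one choice, so seat 7 = 19.

seat 1=4, seat 2=6, seat 3=1, seat 4=9, seat 5=17, seat 6=5, seat 7=19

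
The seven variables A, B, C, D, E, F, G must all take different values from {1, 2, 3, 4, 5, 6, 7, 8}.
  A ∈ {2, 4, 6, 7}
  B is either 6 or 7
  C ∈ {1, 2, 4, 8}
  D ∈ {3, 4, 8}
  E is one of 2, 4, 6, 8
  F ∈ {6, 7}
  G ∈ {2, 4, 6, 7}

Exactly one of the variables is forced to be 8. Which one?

E

The 7 variables together cover exactly {1, 2, 3, 4, 6, 7, 8} — 7 values for 7 variables — and 1 appears only in C's list, so C = 1.
The 6 still-open variables together cover exactly {2, 3, 4, 6, 7, 8} — 6 values for 6 variables — and 3 appears only in D's list, so D = 3.
The 5 still-open variables draw from only 5 values {2, 4, 6, 7, 8}, so each is used; only E can be 8, hence E = 8.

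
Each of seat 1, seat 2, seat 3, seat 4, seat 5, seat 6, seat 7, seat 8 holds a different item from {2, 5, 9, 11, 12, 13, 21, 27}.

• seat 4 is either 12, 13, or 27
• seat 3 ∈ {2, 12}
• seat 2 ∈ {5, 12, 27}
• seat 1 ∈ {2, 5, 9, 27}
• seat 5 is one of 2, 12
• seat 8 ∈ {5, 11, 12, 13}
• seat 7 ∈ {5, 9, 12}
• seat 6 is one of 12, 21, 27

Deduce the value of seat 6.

21

The 8 variables together cover exactly {2, 5, 9, 11, 12, 13, 21, 27} — 8 values for 8 variables — and 11 appears only in seat 8's list, so seat 8 = 11.
Among the 7 still-open variables, 13 fits only seat 4 (and all 7 values in {2, 5, 9, 12, 13, 21, 27} must be used), so seat 4 = 13.
The 6 still-open variables together cover exactly {2, 5, 9, 12, 21, 27} — 6 values for 6 variables — and 21 appears only in seat 6's list, so seat 6 = 21.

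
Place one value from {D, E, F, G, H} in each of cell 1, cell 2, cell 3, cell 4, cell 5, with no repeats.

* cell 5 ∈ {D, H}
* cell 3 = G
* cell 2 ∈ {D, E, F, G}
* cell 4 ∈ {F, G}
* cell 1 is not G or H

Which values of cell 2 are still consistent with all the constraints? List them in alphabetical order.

cell 3 must be G (only option left). Eliminate G elsewhere: cell 2, cell 4.
cell 4's domain is down to {F}, so cell 4 = F. So cell 1, cell 2 can't be F.
The 3 still-open variables draw from only 3 values {D, E, H}, so each is used; only cell 5 can be H, hence cell 5 = H.
No further eliminations apply; cell 2 can still be any of D, E.

D, E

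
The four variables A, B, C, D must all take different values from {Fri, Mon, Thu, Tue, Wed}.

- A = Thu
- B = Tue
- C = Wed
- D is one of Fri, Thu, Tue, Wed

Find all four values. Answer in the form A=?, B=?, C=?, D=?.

A=Thu, B=Tue, C=Wed, D=Fri

A's domain is down to {Thu}, so A = Thu. So D can't be Thu.
That leaves B = Tue. Eliminate Tue elsewhere: D.
C's domain is down to {Wed}, so C = Wed. So D can't be Wed.
D's domain is down to {Fri}, so D = Fri.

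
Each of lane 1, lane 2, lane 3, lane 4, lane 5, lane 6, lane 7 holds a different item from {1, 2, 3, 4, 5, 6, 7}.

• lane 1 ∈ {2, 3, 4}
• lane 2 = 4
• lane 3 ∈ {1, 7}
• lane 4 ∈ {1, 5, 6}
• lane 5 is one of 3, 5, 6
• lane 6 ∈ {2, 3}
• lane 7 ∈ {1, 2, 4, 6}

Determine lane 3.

lane 2's domain is down to {4}, so lane 2 = 4. Remove 4 from lane 1, lane 7.
The 6 still-open variables draw from only 6 values {1, 2, 3, 5, 6, 7}, so each is used; only lane 3 can be 7, hence lane 3 = 7.

7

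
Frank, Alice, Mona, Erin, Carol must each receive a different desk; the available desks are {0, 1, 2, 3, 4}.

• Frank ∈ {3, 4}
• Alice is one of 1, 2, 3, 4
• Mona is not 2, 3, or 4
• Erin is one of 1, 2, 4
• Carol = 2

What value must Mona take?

Carol has just one choice, so Carol = 2. Strike 2 from Alice, Erin.
Among the 4 still-open variables, 0 fits only Mona (and all 4 values in {0, 1, 3, 4} must be used), so Mona = 0.

0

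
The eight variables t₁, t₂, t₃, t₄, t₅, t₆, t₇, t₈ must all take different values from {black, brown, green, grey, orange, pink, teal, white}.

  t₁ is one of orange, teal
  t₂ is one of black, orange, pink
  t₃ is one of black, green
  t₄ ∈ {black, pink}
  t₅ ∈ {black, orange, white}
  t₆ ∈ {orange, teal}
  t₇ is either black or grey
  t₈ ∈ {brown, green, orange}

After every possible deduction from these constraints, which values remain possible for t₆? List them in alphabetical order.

orange, teal

Among the 8 variables, brown fits only t₈ (and all 8 values in {black, brown, green, grey, orange, pink, teal, white} must be used), so t₈ = brown.
The 7 still-open variables together cover exactly {black, green, grey, orange, pink, teal, white} — 7 values for 7 variables — and green appears only in t₃'s list, so t₃ = green.
The 6 still-open variables draw from only 6 values {black, grey, orange, pink, teal, white}, so each is used; only t₇ can be grey, hence t₇ = grey.
The 5 still-open variables draw from only 5 values {black, orange, pink, teal, white}, so each is used; only t₅ can be white, hence t₅ = white.
t₁ and t₆ between them cover only {orange, teal} — a naked pair. Remove those values from t₂.
No further eliminations apply; t₆ can still be any of orange, teal.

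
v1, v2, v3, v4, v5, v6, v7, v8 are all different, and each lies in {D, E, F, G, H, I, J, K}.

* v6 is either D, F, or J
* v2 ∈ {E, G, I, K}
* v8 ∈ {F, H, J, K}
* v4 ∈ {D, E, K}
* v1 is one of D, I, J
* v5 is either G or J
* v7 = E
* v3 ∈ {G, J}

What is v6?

F

v7's domain is down to {E}, so v7 = E. Remove E from v2, v4.
The 7 still-open variables together cover exactly {D, F, G, H, I, J, K} — 7 values for 7 variables — and H appears only in v8's list, so v8 = H.
Among the 6 still-open variables, F fits only v6 (and all 6 values in {D, F, G, I, J, K} must be used), so v6 = F.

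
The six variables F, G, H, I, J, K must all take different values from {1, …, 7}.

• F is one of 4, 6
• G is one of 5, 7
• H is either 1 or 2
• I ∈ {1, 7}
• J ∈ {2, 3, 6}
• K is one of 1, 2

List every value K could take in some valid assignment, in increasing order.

H and K between them cover only {1, 2} — a naked pair. Remove those values from I, J.
I's domain is down to {7}, so I = 7. So G can't be 7.
G's domain is down to {5}, so G = 5.
No further eliminations apply; K can still be any of 1, 2.

1, 2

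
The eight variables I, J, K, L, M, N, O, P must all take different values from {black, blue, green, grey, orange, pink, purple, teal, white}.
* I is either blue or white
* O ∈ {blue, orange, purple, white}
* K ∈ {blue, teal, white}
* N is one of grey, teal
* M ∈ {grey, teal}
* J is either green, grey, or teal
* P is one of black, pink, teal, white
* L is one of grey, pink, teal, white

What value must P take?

M and N between them cover only {grey, teal} — a naked pair. Remove those values from J, K, L, P.
That leaves J = green.
I and K share exactly the 2 values {blue, white}; by pigeonhole those values go to them, so strike blue, white from L, O, P.
That leaves L = pink. So P can't be pink.
So P = black.

black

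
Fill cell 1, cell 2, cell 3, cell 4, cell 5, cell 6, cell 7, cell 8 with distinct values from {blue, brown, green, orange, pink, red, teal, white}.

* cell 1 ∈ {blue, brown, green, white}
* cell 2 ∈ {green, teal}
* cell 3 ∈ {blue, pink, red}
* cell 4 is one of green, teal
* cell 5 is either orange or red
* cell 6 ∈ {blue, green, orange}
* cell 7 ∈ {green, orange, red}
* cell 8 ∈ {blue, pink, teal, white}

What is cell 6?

Among the 8 variables, brown fits only cell 1 (and all 8 values in {blue, brown, green, orange, pink, red, teal, white} must be used), so cell 1 = brown.
Among the 7 still-open variables, white fits only cell 8 (and all 7 values in {blue, green, orange, pink, red, teal, white} must be used), so cell 8 = white.
The 6 still-open variables together cover exactly {blue, green, orange, pink, red, teal} — 6 values for 6 variables — and pink appears only in cell 3's list, so cell 3 = pink.
The 5 still-open variables draw from only 5 values {blue, green, orange, red, teal}, so each is used; only cell 6 can be blue, hence cell 6 = blue.

blue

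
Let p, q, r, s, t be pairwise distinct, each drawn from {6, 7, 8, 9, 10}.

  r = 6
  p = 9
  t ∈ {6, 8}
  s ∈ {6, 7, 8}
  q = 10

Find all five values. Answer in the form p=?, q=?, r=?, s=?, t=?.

p's domain is down to {9}, so p = 9.
q's domain is down to {10}, so q = 10.
r has just one choice, so r = 6. So s, t can't be 6.
t must be 8 (only option left). Strike 8 from s.
That leaves s = 7.

p=9, q=10, r=6, s=7, t=8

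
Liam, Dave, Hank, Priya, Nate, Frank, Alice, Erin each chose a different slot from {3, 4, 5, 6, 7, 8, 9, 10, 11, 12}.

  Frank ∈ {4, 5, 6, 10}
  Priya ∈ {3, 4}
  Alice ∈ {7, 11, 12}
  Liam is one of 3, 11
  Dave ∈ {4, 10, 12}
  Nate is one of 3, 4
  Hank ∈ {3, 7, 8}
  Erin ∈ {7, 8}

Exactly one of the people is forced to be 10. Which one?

Dave

Priya and Nate share exactly the 2 values {3, 4}; by pigeonhole those values go to them, so strike 3, 4 from Liam, Dave, Hank, Frank.
Liam's domain is down to {11}, so Liam = 11. Eliminate 11 elsewhere: Alice.
The 2 variables Hank and Erin are confined to {7, 8}, which locks those values in; drop them from Alice.
Alice must be 12 (only option left). Eliminate 12 elsewhere: Dave.
So 10 goes to Dave.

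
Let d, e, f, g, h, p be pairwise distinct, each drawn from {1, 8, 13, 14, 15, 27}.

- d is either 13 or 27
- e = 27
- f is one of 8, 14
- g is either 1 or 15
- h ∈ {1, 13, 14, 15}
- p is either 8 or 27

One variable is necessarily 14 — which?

f

e must be 27 (only option left). So d, p can't be 27.
p has just one choice, so p = 8. Remove 8 from f.
So 14 goes to f.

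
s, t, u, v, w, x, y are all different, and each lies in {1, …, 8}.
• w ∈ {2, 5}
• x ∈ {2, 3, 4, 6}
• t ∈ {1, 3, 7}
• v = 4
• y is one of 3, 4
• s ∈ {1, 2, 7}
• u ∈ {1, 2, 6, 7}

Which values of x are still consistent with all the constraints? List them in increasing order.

2, 6

v must be 4 (only option left). Remove 4 from x, y.
y's domain is down to {3}, so y = 3. So t, x can't be 3.
The 5 still-open variables together cover exactly {1, 2, 5, 6, 7} — 5 values for 5 variables — and 5 appears only in w's list, so w = 5.
No further eliminations apply; x can still be any of 2, 6.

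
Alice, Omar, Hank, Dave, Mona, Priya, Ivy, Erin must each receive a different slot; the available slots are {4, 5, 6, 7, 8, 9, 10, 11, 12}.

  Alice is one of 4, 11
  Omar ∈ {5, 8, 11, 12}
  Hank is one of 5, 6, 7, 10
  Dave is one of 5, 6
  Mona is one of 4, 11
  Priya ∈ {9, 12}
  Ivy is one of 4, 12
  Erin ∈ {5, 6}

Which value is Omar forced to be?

8

Alice and Mona between them cover only {4, 11} — a naked pair. Remove those values from Omar, Ivy.
Ivy must be 12 (only option left). Strike 12 from Omar, Priya.
Priya must be 9 (only option left).
The 2 variables Dave and Erin are confined to {5, 6}, which locks those values in; drop them from Omar, Hank.
So Omar = 8.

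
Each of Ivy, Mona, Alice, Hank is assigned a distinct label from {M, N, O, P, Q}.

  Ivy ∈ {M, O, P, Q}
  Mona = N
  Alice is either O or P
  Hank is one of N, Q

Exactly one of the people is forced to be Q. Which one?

Hank

Mona's domain is down to {N}, so Mona = N. Strike N from Hank.
So Q goes to Hank.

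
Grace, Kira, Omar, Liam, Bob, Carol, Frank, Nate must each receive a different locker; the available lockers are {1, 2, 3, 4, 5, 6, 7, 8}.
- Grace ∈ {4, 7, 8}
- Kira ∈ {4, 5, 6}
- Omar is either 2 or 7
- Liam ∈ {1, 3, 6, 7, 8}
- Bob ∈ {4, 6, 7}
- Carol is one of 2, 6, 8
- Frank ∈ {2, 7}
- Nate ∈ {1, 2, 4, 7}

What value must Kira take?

The 8 variables draw from only 8 values {1, 2, 3, 4, 5, 6, 7, 8}, so each is used; only Liam can be 3, hence Liam = 3.
The 7 still-open variables draw from only 7 values {1, 2, 4, 5, 6, 7, 8}, so each is used; only Nate can be 1, hence Nate = 1.
Among the 6 still-open variables, 5 fits only Kira (and all 6 values in {2, 4, 5, 6, 7, 8} must be used), so Kira = 5.

5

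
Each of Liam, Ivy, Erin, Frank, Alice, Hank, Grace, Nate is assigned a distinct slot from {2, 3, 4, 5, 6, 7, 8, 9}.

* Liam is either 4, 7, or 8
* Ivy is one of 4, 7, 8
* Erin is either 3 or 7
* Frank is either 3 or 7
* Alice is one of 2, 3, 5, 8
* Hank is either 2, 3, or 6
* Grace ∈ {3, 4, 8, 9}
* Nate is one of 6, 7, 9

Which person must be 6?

Nate

Among the 8 variables, 5 fits only Alice (and all 8 values in {2, 3, 4, 5, 6, 7, 8, 9} must be used), so Alice = 5.
The 7 still-open variables together cover exactly {2, 3, 4, 6, 7, 8, 9} — 7 values for 7 variables — and 2 appears only in Hank's list, so Hank = 2.
The 6 still-open variables draw from only 6 values {3, 4, 6, 7, 8, 9}, so each is used; only Nate can be 6, hence Nate = 6.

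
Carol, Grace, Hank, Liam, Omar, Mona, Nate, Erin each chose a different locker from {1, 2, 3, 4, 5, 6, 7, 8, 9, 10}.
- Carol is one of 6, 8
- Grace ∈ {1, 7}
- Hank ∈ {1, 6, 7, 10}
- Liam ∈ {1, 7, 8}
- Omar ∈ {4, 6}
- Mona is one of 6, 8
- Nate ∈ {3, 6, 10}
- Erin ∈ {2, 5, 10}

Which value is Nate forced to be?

Carol and Mona between them cover only {6, 8} — a naked pair. Remove those values from Hank, Liam, Omar, Nate.
Omar has just one choice, so Omar = 4.
The 2 variables Grace and Liam are confined to {1, 7}, which locks those values in; drop them from Hank.
Hank must be 10 (only option left). Remove 10 from Nate, Erin.
So Nate = 3.

3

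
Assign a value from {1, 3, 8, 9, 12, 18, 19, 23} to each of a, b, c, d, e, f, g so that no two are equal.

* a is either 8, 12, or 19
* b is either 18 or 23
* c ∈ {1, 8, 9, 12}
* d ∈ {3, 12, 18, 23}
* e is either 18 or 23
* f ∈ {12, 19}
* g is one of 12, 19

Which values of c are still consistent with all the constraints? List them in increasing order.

1, 9

b and e share exactly the 2 values {18, 23}; by pigeonhole those values go to them, so strike 18, 23 from d.
f and g share exactly the 2 values {12, 19}; by pigeonhole those values go to them, so strike 12, 19 from a, c, d.
a's domain is down to {8}, so a = 8. Strike 8 from c.
d has just one choice, so d = 3.
No further eliminations apply; c can still be any of 1, 9.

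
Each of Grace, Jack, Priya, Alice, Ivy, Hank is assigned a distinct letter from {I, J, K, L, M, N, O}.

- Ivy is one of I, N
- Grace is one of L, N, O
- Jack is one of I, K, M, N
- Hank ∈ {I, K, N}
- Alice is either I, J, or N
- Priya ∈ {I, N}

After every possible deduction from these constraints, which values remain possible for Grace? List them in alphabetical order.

L, O

Priya and Ivy between them cover only {I, N} — a naked pair. Remove those values from Grace, Jack, Alice, Hank.
Alice's domain is down to {J}, so Alice = J.
Hank has just one choice, so Hank = K. Strike K from Jack.
Jack must be M (only option left).
No further eliminations apply; Grace can still be any of L, O.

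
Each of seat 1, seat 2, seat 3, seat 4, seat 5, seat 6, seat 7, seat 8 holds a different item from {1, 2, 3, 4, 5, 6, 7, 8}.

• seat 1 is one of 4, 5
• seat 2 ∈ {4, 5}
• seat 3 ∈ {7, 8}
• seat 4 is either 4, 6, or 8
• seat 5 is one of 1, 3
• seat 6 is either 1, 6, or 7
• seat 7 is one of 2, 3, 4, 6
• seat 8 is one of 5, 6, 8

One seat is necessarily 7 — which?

The 8 variables draw from only 8 values {1, 2, 3, 4, 5, 6, 7, 8}, so each is used; only seat 7 can be 2, hence seat 7 = 2.
The 7 still-open variables together cover exactly {1, 3, 4, 5, 6, 7, 8} — 7 values for 7 variables — and 3 appears only in seat 5's list, so seat 5 = 3.
Among the 6 still-open variables, 1 fits only seat 6 (and all 6 values in {1, 4, 5, 6, 7, 8} must be used), so seat 6 = 1.
Among the 5 still-open variables, 7 fits only seat 3 (and all 5 values in {4, 5, 6, 7, 8} must be used), so seat 3 = 7.

seat 3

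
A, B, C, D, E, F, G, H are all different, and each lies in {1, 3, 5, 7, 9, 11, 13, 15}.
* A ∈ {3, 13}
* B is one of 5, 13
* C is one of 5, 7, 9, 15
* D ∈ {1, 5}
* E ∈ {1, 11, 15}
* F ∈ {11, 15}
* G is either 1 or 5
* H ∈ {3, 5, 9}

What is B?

13

Among the 8 variables, 7 fits only C (and all 8 values in {1, 3, 5, 7, 9, 11, 13, 15} must be used), so C = 7.
The 7 still-open variables draw from only 7 values {1, 3, 5, 9, 11, 13, 15}, so each is used; only H can be 9, hence H = 9.
The 6 still-open variables draw from only 6 values {1, 3, 5, 11, 13, 15}, so each is used; only A can be 3, hence A = 3.
Among the 5 still-open variables, 13 fits only B (and all 5 values in {1, 5, 11, 13, 15} must be used), so B = 13.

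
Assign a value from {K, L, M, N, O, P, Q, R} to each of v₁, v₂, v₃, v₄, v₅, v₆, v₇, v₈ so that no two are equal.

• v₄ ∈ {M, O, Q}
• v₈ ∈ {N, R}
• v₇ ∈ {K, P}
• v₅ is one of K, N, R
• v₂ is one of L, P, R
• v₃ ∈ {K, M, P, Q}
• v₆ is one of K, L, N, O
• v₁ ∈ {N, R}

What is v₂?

v₁ and v₈ share exactly the 2 values {N, R}; by pigeonhole those values go to them, so strike N, R from v₂, v₅, v₆.
v₅'s domain is down to {K}, so v₅ = K. Remove K from v₃, v₆, v₇.
v₇ must be P (only option left). So v₂, v₃ can't be P.
So v₂ = L.

L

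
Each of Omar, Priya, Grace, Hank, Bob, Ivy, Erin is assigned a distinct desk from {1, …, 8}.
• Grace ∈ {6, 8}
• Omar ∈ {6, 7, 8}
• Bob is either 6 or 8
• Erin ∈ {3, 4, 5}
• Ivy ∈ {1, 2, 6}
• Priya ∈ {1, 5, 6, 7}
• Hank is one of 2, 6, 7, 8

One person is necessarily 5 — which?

Priya

The 2 variables Grace and Bob are confined to {6, 8}, which locks those values in; drop them from Omar, Priya, Hank, Ivy.
Omar has just one choice, so Omar = 7. So Priya, Hank can't be 7.
That leaves Hank = 2. So Ivy can't be 2.
Ivy's domain is down to {1}, so Ivy = 1. Remove 1 from Priya.
So 5 goes to Priya.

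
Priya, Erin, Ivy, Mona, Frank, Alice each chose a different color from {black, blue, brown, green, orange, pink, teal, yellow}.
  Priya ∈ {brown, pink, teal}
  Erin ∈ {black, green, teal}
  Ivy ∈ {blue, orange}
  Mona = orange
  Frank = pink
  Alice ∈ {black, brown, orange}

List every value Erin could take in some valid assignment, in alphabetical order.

Mona has just one choice, so Mona = orange. Remove orange from Ivy, Alice.
Frank must be pink (only option left). Remove pink from Priya.
That leaves Ivy = blue.
No further eliminations apply; Erin can still be any of black, green, teal.

black, green, teal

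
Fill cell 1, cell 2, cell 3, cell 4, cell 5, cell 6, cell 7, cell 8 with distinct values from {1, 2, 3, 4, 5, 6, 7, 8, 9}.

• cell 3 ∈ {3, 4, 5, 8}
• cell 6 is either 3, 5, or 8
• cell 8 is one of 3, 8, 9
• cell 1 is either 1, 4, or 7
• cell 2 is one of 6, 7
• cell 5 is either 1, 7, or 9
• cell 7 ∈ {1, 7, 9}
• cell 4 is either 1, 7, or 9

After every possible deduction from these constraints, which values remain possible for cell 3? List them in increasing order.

The 8 variables draw from only 8 values {1, 3, 4, 5, 6, 7, 8, 9}, so each is used; only cell 2 can be 6, hence cell 2 = 6.
cell 4, cell 5, cell 7 between them cover only {1, 7, 9} — a naked triple. Remove those values from cell 1, cell 8.
cell 1 must be 4 (only option left). Strike 4 from cell 3.
No further eliminations apply; cell 3 can still be any of 3, 5, 8.

3, 5, 8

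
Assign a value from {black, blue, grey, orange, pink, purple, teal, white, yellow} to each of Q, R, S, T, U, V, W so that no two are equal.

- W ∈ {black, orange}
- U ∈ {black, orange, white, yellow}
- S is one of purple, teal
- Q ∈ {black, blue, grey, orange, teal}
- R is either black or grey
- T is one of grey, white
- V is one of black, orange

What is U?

yellow

The 2 variables V and W are confined to {black, orange}, which locks those values in; drop them from Q, R, U.
R has just one choice, so R = grey. Remove grey from Q, T.
T must be white (only option left). Strike white from U.
So U = yellow.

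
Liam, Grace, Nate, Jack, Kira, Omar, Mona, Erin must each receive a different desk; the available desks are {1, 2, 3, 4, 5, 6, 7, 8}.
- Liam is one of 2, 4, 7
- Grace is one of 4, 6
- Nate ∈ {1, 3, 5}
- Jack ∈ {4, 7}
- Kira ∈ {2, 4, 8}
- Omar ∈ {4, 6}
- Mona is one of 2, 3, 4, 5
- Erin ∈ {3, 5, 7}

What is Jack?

7

The 8 variables draw from only 8 values {1, 2, 3, 4, 5, 6, 7, 8}, so each is used; only Nate can be 1, hence Nate = 1.
The 7 still-open variables together cover exactly {2, 3, 4, 5, 6, 7, 8} — 7 values for 7 variables — and 8 appears only in Kira's list, so Kira = 8.
The 2 variables Grace and Omar are confined to {4, 6}, which locks those values in; drop them from Liam, Jack, Mona.
So Jack = 7.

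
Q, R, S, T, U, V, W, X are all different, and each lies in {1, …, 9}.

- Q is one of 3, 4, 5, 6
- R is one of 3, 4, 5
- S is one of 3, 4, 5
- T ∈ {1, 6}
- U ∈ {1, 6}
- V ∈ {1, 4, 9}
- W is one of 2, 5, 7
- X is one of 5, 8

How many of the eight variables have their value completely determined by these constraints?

2

The 2 variables T and U are confined to {1, 6}, which locks those values in; drop them from Q, V.
The 3 variables Q, R, S are confined to {3, 4, 5}, which locks those values in; drop them from V, W, X.
V's domain is down to {9}, so V = 9.
X has just one choice, so X = 8.
Determined: V=9, X=8. The other variables each still have more than one consistent value. That makes 2.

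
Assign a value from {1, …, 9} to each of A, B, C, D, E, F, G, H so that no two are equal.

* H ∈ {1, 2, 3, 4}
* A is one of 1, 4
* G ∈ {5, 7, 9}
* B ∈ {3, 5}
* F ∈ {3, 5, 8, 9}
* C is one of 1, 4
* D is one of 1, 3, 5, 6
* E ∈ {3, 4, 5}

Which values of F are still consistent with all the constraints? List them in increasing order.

A and C between them cover only {1, 4} — a naked pair. Remove those values from D, E, H.
The 2 variables B and E are confined to {3, 5}, which locks those values in; drop them from D, F, G, H.
D's domain is down to {6}, so D = 6.
That leaves H = 2.
No further eliminations apply; F can still be any of 8, 9.

8, 9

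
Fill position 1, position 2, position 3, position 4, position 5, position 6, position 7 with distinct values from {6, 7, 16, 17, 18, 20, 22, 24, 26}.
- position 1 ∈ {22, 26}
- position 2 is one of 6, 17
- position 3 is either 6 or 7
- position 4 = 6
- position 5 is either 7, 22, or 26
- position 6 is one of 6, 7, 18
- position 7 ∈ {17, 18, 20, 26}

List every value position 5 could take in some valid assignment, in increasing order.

position 4 has just one choice, so position 4 = 6. So position 2, position 3, position 6 can't be 6.
position 2's domain is down to {17}, so position 2 = 17. Eliminate 17 elsewhere: position 7.
That leaves position 3 = 7. Strike 7 from position 5, position 6.
position 6 has just one choice, so position 6 = 18. Remove 18 from position 7.
Among the 3 still-open variables, 20 fits only position 7 (and all 3 values in {20, 22, 26} must be used), so position 7 = 20.
No further eliminations apply; position 5 can still be any of 22, 26.

22, 26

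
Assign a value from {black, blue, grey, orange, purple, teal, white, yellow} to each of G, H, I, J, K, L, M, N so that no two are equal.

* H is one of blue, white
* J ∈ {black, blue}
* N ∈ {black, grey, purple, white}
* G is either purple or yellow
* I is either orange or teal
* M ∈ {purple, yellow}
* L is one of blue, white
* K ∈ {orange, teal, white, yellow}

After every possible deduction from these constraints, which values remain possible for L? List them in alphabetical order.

blue, white

The 8 variables draw from only 8 values {black, blue, grey, orange, purple, teal, white, yellow}, so each is used; only N can be grey, hence N = grey.
The 7 still-open variables draw from only 7 values {black, blue, orange, purple, teal, white, yellow}, so each is used; only J can be black, hence J = black.
The 2 variables G and M are confined to {purple, yellow}, which locks those values in; drop them from K.
H and L share exactly the 2 values {blue, white}; by pigeonhole those values go to them, so strike blue, white from K.
No further eliminations apply; L can still be any of blue, white.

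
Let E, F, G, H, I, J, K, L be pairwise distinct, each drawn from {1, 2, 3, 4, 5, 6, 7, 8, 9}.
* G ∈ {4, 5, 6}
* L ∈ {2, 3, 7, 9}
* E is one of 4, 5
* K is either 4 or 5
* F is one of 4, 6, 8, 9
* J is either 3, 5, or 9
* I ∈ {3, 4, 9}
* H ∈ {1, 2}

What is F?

8

E and K share exactly the 2 values {4, 5}; by pigeonhole those values go to them, so strike 4, 5 from F, G, I, J.
That leaves G = 6. So F can't be 6.
I and J share exactly the 2 values {3, 9}; by pigeonhole those values go to them, so strike 3, 9 from F, L.
So F = 8.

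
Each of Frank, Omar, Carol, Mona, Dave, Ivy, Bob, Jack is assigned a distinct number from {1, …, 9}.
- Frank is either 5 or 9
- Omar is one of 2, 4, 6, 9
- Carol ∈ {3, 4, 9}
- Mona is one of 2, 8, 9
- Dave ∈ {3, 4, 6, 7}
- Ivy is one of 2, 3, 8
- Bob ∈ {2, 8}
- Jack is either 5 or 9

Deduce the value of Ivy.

3

Among the 8 variables, 7 fits only Dave (and all 8 values in {2, 3, 4, 5, 6, 7, 8, 9} must be used), so Dave = 7.
The 7 still-open variables together cover exactly {2, 3, 4, 5, 6, 8, 9} — 7 values for 7 variables — and 6 appears only in Omar's list, so Omar = 6.
The 6 still-open variables together cover exactly {2, 3, 4, 5, 8, 9} — 6 values for 6 variables — and 4 appears only in Carol's list, so Carol = 4.
Among the 5 still-open variables, 3 fits only Ivy (and all 5 values in {2, 3, 5, 8, 9} must be used), so Ivy = 3.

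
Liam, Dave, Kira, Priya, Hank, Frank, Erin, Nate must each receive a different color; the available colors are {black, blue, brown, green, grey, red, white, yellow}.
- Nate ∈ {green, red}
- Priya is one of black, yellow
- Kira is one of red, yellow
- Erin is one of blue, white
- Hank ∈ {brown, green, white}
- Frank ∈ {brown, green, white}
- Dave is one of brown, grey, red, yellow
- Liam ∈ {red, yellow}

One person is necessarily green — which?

Nate

Among the 8 variables, black fits only Priya (and all 8 values in {black, blue, brown, green, grey, red, white, yellow} must be used), so Priya = black.
The 7 still-open variables draw from only 7 values {blue, brown, green, grey, red, white, yellow}, so each is used; only Erin can be blue, hence Erin = blue.
The 6 still-open variables together cover exactly {brown, green, grey, red, white, yellow} — 6 values for 6 variables — and grey appears only in Dave's list, so Dave = grey.
The 2 variables Liam and Kira are confined to {red, yellow}, which locks those values in; drop them from Nate.
So green goes to Nate.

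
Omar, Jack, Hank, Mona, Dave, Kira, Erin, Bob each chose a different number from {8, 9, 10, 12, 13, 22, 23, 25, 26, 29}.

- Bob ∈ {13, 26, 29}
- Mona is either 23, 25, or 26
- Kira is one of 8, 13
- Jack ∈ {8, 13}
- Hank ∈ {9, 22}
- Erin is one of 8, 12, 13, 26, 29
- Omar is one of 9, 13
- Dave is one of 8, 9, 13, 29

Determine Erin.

Jack and Kira between them cover only {8, 13} — a naked pair. Remove those values from Omar, Dave, Erin, Bob.
Omar has just one choice, so Omar = 9. Strike 9 from Hank, Dave.
That leaves Hank = 22.
Dave must be 29 (only option left). Remove 29 from Erin, Bob.
Bob has just one choice, so Bob = 26. So Mona, Erin can't be 26.
So Erin = 12.

12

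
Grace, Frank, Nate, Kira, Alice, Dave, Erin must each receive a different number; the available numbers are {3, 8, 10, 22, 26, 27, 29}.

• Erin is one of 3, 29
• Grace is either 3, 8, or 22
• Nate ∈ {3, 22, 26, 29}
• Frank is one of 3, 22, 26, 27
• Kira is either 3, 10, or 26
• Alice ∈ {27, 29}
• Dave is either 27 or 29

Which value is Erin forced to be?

The 7 variables draw from only 7 values {3, 8, 10, 22, 26, 27, 29}, so each is used; only Grace can be 8, hence Grace = 8.
The 6 still-open variables together cover exactly {3, 10, 22, 26, 27, 29} — 6 values for 6 variables — and 10 appears only in Kira's list, so Kira = 10.
Alice and Dave between them cover only {27, 29} — a naked pair. Remove those values from Frank, Nate, Erin.
So Erin = 3.

3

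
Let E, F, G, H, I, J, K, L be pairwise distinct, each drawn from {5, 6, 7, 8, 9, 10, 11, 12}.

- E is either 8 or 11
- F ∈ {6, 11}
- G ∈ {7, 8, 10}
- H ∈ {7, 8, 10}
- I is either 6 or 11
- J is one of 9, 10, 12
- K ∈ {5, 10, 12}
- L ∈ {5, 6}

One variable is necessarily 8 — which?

The 8 variables draw from only 8 values {5, 6, 7, 8, 9, 10, 11, 12}, so each is used; only J can be 9, hence J = 9.
Among the 7 still-open variables, 12 fits only K (and all 7 values in {5, 6, 7, 8, 10, 11, 12} must be used), so K = 12.
Among the 6 still-open variables, 5 fits only L (and all 6 values in {5, 6, 7, 8, 10, 11} must be used), so L = 5.
F and I share exactly the 2 values {6, 11}; by pigeonhole those values go to them, so strike 6, 11 from E.
So 8 goes to E.

E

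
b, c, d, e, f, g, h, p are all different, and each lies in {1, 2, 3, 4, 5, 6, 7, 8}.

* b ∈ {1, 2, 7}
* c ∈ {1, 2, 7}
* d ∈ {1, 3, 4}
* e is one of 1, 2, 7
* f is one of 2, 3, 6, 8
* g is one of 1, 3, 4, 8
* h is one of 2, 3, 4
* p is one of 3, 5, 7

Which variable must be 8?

The 8 variables together cover exactly {1, 2, 3, 4, 5, 6, 7, 8} — 8 values for 8 variables — and 5 appears only in p's list, so p = 5.
The 7 still-open variables together cover exactly {1, 2, 3, 4, 6, 7, 8} — 7 values for 7 variables — and 6 appears only in f's list, so f = 6.
Among the 6 still-open variables, 8 fits only g (and all 6 values in {1, 2, 3, 4, 7, 8} must be used), so g = 8.

g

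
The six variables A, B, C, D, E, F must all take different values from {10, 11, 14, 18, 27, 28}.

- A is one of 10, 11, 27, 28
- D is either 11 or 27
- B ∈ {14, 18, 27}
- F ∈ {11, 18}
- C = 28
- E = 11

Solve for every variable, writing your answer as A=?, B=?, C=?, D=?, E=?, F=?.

A=10, B=14, C=28, D=27, E=11, F=18

C's domain is down to {28}, so C = 28. Remove 28 from A.
E's domain is down to {11}, so E = 11. So A, D, F can't be 11.
F has just one choice, so F = 18. Remove 18 from B.
That leaves D = 27. So A, B can't be 27.
That leaves A = 10.
B has just one choice, so B = 14.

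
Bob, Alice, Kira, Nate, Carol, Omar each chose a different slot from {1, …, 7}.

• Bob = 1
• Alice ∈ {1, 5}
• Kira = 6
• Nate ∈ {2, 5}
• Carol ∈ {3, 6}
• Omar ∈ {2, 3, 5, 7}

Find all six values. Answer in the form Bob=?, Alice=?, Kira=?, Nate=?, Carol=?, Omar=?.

Bob must be 1 (only option left). Eliminate 1 elsewhere: Alice.
That leaves Alice = 5. Remove 5 from Nate, Omar.
Kira must be 6 (only option left). Eliminate 6 elsewhere: Carol.
Nate must be 2 (only option left). Eliminate 2 elsewhere: Omar.
Carol must be 3 (only option left). Strike 3 from Omar.
That leaves Omar = 7.

Bob=1, Alice=5, Kira=6, Nate=2, Carol=3, Omar=7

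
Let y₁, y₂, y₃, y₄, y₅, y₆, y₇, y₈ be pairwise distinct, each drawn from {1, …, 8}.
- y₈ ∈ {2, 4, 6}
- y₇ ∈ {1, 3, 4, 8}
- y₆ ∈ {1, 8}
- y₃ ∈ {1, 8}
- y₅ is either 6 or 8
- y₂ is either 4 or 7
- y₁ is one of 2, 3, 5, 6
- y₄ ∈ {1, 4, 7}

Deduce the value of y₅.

Among the 8 variables, 5 fits only y₁ (and all 8 values in {1, 2, 3, 4, 5, 6, 7, 8} must be used), so y₁ = 5.
Among the 7 still-open variables, 2 fits only y₈ (and all 7 values in {1, 2, 3, 4, 6, 7, 8} must be used), so y₈ = 2.
The 6 still-open variables together cover exactly {1, 3, 4, 6, 7, 8} — 6 values for 6 variables — and 3 appears only in y₇'s list, so y₇ = 3.
The 5 still-open variables together cover exactly {1, 4, 6, 7, 8} — 5 values for 5 variables — and 6 appears only in y₅'s list, so y₅ = 6.

6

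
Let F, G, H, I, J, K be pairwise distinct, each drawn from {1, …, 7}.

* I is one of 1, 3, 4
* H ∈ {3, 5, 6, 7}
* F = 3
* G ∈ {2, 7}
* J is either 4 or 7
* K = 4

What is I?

1

F's domain is down to {3}, so F = 3. Strike 3 from H, I.
That leaves K = 4. Strike 4 from I, J.
So I = 1.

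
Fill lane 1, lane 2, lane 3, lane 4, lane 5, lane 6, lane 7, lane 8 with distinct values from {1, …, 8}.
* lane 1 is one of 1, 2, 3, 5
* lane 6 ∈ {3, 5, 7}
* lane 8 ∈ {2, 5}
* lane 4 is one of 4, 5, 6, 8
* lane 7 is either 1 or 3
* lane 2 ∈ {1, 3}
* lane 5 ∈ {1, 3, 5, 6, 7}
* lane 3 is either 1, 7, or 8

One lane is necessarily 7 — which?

lane 6

The 8 variables together cover exactly {1, 2, 3, 4, 5, 6, 7, 8} — 8 values for 8 variables — and 4 appears only in lane 4's list, so lane 4 = 4.
The 7 still-open variables together cover exactly {1, 2, 3, 5, 6, 7, 8} — 7 values for 7 variables — and 6 appears only in lane 5's list, so lane 5 = 6.
Among the 6 still-open variables, 8 fits only lane 3 (and all 6 values in {1, 2, 3, 5, 7, 8} must be used), so lane 3 = 8.
The 5 still-open variables together cover exactly {1, 2, 3, 5, 7} — 5 values for 5 variables — and 7 appears only in lane 6's list, so lane 6 = 7.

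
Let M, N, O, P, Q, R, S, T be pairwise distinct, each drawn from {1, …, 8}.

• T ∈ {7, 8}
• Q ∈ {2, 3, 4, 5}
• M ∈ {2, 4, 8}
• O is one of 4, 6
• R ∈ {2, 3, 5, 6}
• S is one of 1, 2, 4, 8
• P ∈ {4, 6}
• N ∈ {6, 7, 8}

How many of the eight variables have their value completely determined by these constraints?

The 8 variables draw from only 8 values {1, 2, 3, 4, 5, 6, 7, 8}, so each is used; only S can be 1, hence S = 1.
The 2 variables O and P are confined to {4, 6}, which locks those values in; drop them from M, N, Q, R.
N and T share exactly the 2 values {7, 8}; by pigeonhole those values go to them, so strike 7, 8 from M.
M has just one choice, so M = 2. So Q, R can't be 2.
Determined: M=2, S=1. The other variables each still have more than one consistent value. That makes 2.

2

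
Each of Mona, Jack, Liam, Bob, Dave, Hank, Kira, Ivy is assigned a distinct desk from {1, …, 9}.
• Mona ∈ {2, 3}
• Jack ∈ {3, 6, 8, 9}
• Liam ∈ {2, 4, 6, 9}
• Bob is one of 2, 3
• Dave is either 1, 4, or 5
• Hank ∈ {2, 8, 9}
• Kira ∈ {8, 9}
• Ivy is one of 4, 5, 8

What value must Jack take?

6

The 8 variables draw from only 8 values {1, 2, 3, 4, 5, 6, 8, 9}, so each is used; only Dave can be 1, hence Dave = 1.
The 7 still-open variables together cover exactly {2, 3, 4, 5, 6, 8, 9} — 7 values for 7 variables — and 5 appears only in Ivy's list, so Ivy = 5.
Among the 6 still-open variables, 4 fits only Liam (and all 6 values in {2, 3, 4, 6, 8, 9} must be used), so Liam = 4.
Among the 5 still-open variables, 6 fits only Jack (and all 5 values in {2, 3, 6, 8, 9} must be used), so Jack = 6.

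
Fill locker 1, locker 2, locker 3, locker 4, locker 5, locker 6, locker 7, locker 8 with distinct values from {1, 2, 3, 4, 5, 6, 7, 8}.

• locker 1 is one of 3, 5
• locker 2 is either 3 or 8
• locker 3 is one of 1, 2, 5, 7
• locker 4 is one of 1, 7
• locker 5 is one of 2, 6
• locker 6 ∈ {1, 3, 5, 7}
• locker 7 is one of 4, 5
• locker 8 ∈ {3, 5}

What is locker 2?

8

The 8 variables draw from only 8 values {1, 2, 3, 4, 5, 6, 7, 8}, so each is used; only locker 7 can be 4, hence locker 7 = 4.
Among the 7 still-open variables, 6 fits only locker 5 (and all 7 values in {1, 2, 3, 5, 6, 7, 8} must be used), so locker 5 = 6.
The 6 still-open variables draw from only 6 values {1, 2, 3, 5, 7, 8}, so each is used; only locker 3 can be 2, hence locker 3 = 2.
The 5 still-open variables draw from only 5 values {1, 3, 5, 7, 8}, so each is used; only locker 2 can be 8, hence locker 2 = 8.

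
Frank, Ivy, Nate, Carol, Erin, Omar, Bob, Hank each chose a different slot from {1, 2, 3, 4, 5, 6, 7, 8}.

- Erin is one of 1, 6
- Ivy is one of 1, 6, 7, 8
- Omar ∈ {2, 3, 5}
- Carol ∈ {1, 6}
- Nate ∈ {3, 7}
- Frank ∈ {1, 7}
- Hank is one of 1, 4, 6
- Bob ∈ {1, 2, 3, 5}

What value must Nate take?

3

The 8 variables together cover exactly {1, 2, 3, 4, 5, 6, 7, 8} — 8 values for 8 variables — and 4 appears only in Hank's list, so Hank = 4.
Among the 7 still-open variables, 8 fits only Ivy (and all 7 values in {1, 2, 3, 5, 6, 7, 8} must be used), so Ivy = 8.
The 2 variables Carol and Erin are confined to {1, 6}, which locks those values in; drop them from Frank, Bob.
Frank has just one choice, so Frank = 7. Strike 7 from Nate.
So Nate = 3.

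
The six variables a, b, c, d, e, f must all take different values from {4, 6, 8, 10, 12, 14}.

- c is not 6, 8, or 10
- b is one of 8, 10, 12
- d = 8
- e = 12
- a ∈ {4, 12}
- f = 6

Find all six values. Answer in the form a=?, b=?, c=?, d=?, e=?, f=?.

a=4, b=10, c=14, d=8, e=12, f=6

d must be 8 (only option left). Eliminate 8 elsewhere: b.
e must be 12 (only option left). Eliminate 12 elsewhere: a, b, c.
f must be 6 (only option left).
That leaves a = 4. So c can't be 4.
That leaves b = 10.
c has just one choice, so c = 14.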